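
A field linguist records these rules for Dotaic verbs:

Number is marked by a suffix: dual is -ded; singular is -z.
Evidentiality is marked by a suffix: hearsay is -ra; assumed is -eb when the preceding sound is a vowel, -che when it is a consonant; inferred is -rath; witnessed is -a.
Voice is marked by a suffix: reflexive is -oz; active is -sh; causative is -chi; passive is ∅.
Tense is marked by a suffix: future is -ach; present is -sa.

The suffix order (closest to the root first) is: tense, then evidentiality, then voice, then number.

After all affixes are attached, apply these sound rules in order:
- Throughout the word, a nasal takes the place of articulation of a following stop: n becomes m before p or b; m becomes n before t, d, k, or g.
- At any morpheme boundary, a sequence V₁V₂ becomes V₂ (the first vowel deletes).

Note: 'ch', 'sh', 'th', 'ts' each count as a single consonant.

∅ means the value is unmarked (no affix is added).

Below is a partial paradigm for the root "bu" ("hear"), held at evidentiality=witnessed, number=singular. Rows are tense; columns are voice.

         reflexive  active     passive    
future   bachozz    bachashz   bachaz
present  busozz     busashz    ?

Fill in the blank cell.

Attach tense present -sa → busa.
Attach evidentiality witnessed -a → busaa.
voice = passive: zero marking, form stays busaa.
Attach number singular -z → busaaz.
Nasal assimilation: no change.
Apply vowel deletion: busaaz → busaz.

busaz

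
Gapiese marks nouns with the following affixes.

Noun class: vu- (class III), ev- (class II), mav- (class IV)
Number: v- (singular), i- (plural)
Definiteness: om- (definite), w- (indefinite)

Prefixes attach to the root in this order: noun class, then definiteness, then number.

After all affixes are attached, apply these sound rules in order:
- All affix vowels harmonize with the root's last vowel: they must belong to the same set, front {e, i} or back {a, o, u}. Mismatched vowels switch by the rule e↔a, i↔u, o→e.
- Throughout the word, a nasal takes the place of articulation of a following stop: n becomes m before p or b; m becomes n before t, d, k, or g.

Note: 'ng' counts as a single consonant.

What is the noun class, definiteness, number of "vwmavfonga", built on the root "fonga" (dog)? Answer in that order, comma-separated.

Segment: v-w-mav-fonga.
noun class: mav- → class IV.
definiteness: w- → indefinite.
number: v- → singular.

class IV, indefinite, singular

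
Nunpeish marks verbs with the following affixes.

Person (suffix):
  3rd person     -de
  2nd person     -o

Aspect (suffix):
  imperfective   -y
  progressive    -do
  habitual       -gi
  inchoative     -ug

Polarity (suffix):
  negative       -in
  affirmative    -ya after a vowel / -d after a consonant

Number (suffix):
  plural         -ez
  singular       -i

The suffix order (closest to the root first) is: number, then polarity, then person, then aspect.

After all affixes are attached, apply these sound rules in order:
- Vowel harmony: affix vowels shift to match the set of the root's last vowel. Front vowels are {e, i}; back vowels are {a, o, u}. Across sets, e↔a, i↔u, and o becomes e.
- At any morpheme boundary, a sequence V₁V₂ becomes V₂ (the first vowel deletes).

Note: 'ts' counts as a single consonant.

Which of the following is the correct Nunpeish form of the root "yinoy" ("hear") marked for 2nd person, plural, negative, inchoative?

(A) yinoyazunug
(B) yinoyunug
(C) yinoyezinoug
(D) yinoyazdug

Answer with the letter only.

A

Attach number plural -ez → yinoyez.
Attach polarity negative -in → yinoyezin.
Attach person 2nd person -o → yinoyezino.
Attach aspect inchoative -ug → yinoyezinoug.
Apply vowel harmony: yinoyezinoug → yinoyazunoug.
Apply vowel deletion: yinoyazunoug → yinoyazunug.
So the correct form is yinoyazunug, option (A).
(D) yinoyazdug is wrong: it uses affirmative instead of negative for polarity.
(B) yinoyunug is wrong: it uses singular instead of plural for number.
(C) yinoyezinoug is wrong: it fails to apply the sound rule(s).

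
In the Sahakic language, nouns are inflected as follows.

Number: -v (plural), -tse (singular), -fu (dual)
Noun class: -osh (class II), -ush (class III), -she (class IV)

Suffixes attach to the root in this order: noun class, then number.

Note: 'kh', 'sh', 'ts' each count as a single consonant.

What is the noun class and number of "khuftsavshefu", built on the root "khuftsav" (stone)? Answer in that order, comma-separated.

Segment: khuftsav-she-fu.
noun class: -she → class IV.
number: -fu → dual.

class IV, dual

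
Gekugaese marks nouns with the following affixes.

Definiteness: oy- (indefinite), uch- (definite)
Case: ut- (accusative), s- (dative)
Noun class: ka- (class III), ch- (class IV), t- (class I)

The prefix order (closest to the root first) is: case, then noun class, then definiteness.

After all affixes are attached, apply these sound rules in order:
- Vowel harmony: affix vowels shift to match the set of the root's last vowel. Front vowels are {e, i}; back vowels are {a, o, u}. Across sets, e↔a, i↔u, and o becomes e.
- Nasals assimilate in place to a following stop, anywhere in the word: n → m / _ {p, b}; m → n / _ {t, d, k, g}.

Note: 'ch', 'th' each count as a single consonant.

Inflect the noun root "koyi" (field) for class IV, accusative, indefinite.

Attach case accusative ut- → utkoyi.
Attach noun class class IV ch- → chutkoyi.
Attach definiteness indefinite oy- → oychutkoyi.
Apply vowel harmony: oychutkoyi → eychitkoyi.
Nasal assimilation: no change.

eychitkoyi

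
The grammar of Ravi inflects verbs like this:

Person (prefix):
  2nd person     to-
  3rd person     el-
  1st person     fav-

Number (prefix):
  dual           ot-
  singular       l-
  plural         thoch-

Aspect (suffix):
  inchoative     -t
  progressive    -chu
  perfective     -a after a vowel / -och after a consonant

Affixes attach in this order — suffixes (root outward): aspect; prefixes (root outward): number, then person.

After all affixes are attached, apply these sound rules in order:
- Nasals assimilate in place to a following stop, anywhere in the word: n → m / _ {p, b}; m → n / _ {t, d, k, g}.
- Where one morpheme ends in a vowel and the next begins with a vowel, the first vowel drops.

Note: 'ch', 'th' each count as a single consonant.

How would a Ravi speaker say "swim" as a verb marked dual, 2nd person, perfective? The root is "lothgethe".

Attach aspect perfective -a (after vowel 'e') → lothgethea.
Attach number dual ot- → otlothgethea.
Attach person 2nd person to- → tootlothgethea.
Nasal assimilation: no change.
Apply vowel deletion: tootlothgethea → totlothgetha.

totlothgetha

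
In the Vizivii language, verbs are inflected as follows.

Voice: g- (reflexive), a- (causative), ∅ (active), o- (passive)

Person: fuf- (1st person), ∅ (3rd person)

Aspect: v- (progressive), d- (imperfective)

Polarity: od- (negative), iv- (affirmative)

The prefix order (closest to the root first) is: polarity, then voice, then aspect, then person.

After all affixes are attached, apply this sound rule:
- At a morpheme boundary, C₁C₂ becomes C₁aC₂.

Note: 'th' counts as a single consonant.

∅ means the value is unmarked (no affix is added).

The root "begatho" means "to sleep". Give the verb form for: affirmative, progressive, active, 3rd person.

Attach polarity affirmative iv- → ivbegatho.
voice = active: zero marking, form stays ivbegatho.
Attach aspect progressive v- → vivbegatho.
person = 3rd person: zero marking, form stays vivbegatho.
Apply epenthesis: vivbegatho → vivabegatho.

vivabegatho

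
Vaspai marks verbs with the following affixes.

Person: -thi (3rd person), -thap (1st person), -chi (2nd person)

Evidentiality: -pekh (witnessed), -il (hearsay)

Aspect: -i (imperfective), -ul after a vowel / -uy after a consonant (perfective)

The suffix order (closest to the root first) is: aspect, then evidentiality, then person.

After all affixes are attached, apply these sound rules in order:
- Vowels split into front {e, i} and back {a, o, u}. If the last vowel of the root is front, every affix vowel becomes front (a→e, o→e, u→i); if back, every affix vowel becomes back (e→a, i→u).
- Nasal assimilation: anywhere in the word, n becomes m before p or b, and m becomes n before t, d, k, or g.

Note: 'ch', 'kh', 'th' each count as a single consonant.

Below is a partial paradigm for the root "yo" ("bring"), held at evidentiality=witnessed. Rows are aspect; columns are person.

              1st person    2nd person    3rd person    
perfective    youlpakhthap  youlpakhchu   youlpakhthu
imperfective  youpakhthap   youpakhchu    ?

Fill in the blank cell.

Attach aspect imperfective -i → yoi.
Attach evidentiality witnessed -pekh → yoipekh.
Attach person 3rd person -thi → yoipekhthi.
Apply vowel harmony: yoipekhthi → youpakhthu.
Nasal assimilation: no change.

youpakhthu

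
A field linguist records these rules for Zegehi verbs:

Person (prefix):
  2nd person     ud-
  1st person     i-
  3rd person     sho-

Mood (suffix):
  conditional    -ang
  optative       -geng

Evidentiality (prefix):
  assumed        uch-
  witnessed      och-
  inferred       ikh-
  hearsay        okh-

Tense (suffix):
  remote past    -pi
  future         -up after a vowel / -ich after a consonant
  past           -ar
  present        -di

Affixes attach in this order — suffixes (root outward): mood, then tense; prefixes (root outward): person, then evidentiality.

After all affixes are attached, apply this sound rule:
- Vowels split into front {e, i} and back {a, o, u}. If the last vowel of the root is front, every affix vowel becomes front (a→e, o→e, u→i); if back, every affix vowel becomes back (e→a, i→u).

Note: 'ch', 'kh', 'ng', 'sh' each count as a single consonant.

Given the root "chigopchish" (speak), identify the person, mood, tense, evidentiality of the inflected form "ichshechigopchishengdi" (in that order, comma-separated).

3rd person, conditional, present, assumed

Segment: uch-sho-chigopchish-ang-di.
person: sho- → 3rd person.
mood: -ang → conditional.
tense: -di → present.
evidentiality: uch- → assumed.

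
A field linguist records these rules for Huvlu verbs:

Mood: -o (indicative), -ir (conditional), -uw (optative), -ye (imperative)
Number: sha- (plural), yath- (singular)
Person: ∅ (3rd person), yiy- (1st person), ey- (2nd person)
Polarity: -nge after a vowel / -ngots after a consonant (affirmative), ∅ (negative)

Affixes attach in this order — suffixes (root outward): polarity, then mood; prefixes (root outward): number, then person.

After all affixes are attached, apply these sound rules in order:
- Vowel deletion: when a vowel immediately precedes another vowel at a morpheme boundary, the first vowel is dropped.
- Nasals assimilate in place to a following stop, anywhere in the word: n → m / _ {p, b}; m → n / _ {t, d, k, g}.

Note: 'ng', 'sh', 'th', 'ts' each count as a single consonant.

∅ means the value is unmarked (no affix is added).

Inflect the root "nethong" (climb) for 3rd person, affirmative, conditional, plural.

Attach polarity affirmative -ngots (after consonant 'ng') → nethongngots.
Attach number plural sha- → shanethongngots.
Attach mood conditional -ir → shanethongngotsir.
person = 3rd person: zero marking, form stays shanethongngotsir.
Vowel deletion: no change.
Nasal assimilation: no change.

shanethongngotsir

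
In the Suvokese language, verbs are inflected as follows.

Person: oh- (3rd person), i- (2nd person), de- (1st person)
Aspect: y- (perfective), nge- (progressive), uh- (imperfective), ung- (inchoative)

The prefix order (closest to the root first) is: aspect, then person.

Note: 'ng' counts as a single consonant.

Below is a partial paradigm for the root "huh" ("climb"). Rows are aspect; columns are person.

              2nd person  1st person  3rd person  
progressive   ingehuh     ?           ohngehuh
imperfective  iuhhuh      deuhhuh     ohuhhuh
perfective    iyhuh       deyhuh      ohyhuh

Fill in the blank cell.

dengehuh

Attach aspect progressive nge- → ngehuh.
Attach person 1st person de- → dengehuh.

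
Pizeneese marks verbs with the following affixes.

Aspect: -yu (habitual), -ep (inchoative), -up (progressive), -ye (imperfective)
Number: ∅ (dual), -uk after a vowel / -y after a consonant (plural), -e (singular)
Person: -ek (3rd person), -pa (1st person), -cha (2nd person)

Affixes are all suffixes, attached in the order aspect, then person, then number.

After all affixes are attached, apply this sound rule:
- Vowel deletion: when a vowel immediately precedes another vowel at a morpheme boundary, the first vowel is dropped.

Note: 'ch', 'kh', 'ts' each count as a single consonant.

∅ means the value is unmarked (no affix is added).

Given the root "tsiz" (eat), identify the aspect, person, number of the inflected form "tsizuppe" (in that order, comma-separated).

Segment: tsiz-up-pa-e.
aspect: -up → progressive.
person: -pa → 1st person.
number: -e → singular.

progressive, 1st person, singular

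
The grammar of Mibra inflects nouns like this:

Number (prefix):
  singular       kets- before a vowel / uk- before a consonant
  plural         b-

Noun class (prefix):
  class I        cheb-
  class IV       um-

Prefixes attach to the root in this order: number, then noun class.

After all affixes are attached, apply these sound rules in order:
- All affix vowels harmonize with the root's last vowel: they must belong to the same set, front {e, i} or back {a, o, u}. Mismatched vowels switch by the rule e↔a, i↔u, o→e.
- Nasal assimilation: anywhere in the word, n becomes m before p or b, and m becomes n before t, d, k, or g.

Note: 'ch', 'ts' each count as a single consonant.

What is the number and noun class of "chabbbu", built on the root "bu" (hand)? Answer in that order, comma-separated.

Segment: cheb-b-bu.
number: b- → plural.
noun class: cheb- → class I.

plural, class I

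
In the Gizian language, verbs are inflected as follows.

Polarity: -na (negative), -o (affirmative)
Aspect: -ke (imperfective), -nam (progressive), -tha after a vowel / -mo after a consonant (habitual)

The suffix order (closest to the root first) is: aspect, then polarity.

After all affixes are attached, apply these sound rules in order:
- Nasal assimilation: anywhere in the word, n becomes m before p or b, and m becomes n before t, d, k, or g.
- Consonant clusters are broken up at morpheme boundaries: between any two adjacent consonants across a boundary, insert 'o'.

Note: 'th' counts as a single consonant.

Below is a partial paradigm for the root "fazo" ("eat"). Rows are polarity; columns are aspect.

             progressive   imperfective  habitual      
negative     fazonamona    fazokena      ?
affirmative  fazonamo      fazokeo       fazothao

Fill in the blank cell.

Attach aspect habitual -tha (after vowel 'o') → fazotha.
Attach polarity negative -na → fazothana.
Nasal assimilation: no change.
Epenthesis: no change.

fazothana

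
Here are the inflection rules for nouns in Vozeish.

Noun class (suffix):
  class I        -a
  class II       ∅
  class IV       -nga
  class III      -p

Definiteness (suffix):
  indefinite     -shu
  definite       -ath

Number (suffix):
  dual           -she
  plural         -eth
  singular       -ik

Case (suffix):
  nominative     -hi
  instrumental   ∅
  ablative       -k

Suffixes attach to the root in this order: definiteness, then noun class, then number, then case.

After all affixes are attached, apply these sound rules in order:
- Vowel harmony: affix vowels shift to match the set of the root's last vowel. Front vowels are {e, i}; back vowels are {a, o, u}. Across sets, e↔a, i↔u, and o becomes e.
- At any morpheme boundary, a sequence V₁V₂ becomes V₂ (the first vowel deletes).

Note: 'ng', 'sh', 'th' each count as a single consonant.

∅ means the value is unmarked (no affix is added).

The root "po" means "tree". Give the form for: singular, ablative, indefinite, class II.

poshukk

Attach definiteness indefinite -shu → poshu.
noun class = class II: zero marking, form stays poshu.
Attach number singular -ik → poshuik.
Attach case ablative -k → poshuikk.
Apply vowel harmony: poshuikk → poshuukk.
Apply vowel deletion: poshuukk → poshukk.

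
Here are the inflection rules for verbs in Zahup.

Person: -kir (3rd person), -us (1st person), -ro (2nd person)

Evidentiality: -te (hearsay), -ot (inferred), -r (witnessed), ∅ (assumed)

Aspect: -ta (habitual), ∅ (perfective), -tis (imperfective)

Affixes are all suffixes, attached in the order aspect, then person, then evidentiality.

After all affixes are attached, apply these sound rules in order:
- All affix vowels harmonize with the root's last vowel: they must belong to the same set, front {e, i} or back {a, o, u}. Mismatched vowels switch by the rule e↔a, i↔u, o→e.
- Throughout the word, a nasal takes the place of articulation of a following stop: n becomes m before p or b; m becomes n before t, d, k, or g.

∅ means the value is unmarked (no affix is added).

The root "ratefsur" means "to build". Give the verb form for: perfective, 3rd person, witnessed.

aspect = perfective: zero marking, form stays ratefsur.
Attach person 3rd person -kir → ratefsurkir.
Attach evidentiality witnessed -r → ratefsurkirr.
Apply vowel harmony: ratefsurkirr → ratefsurkurr.
Nasal assimilation: no change.

ratefsurkurr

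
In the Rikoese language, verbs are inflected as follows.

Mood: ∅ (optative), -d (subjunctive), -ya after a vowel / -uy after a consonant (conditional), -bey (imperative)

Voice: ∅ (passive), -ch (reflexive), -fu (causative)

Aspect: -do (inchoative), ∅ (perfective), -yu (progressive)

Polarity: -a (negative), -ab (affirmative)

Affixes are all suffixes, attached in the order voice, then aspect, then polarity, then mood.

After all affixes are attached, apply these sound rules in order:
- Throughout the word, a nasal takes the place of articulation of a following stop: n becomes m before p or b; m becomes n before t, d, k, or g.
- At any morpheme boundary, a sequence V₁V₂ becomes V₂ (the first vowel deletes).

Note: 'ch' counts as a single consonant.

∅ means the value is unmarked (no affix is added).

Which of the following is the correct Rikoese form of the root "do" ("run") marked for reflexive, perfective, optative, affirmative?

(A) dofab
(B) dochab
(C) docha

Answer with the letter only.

Attach voice reflexive -ch → doch.
aspect = perfective: zero marking, form stays doch.
Attach polarity affirmative -ab → dochab.
mood = optative: zero marking, form stays dochab.
Nasal assimilation: no change.
Vowel deletion: no change.
So the correct form is dochab, option (B).
(A) dofab is wrong: it uses causative instead of reflexive for voice.
(C) docha is wrong: it uses negative instead of affirmative for polarity.

B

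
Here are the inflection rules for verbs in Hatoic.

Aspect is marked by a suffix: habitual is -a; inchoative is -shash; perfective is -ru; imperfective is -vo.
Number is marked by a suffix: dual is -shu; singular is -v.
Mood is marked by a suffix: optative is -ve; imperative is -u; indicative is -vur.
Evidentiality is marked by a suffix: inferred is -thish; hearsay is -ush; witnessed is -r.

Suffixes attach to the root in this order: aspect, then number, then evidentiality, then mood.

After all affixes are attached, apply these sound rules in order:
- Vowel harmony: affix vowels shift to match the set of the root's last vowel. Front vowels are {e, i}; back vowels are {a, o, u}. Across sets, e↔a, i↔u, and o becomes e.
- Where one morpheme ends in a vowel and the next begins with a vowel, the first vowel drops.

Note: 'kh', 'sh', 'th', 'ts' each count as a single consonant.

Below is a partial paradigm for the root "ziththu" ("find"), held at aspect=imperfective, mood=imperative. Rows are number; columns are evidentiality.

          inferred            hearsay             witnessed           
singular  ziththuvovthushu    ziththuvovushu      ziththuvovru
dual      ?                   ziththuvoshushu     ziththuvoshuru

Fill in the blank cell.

ziththuvoshuthushu

Attach aspect imperfective -vo → ziththuvo.
Attach number dual -shu → ziththuvoshu.
Attach evidentiality inferred -thish → ziththuvoshuthish.
Attach mood imperative -u → ziththuvoshuthishu.
Apply vowel harmony: ziththuvoshuthishu → ziththuvoshuthushu.
Vowel deletion: no change.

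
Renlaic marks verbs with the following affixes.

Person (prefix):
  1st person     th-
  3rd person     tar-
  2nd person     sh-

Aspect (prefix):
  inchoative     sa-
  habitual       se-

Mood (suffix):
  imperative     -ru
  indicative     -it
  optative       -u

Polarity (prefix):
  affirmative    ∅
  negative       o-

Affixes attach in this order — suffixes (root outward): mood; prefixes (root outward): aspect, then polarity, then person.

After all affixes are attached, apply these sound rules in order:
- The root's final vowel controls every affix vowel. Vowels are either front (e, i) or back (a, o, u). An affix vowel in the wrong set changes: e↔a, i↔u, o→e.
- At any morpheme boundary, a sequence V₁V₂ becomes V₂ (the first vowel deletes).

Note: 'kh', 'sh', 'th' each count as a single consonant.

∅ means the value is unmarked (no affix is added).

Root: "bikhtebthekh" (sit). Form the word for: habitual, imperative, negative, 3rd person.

Attach mood imperative -ru → bikhtebthekhru.
Attach aspect habitual se- → sebikhtebthekhru.
Attach polarity negative o- → osebikhtebthekhru.
Attach person 3rd person tar- → tarosebikhtebthekhru.
Apply vowel harmony: tarosebikhtebthekhru → teresebikhtebthekhri.
Vowel deletion: no change.

teresebikhtebthekhri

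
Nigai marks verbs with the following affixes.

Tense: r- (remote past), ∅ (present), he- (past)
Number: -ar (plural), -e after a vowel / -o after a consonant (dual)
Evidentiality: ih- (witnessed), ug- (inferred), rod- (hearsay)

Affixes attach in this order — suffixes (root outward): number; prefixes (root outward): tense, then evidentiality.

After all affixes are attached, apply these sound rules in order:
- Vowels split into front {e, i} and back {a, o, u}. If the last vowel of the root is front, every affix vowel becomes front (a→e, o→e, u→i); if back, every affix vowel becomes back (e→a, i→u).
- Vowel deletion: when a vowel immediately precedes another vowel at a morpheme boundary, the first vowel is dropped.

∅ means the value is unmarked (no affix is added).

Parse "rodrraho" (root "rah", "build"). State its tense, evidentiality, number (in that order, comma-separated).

Segment: rod-r-rah-o.
tense: r- → remote past.
evidentiality: rod- → hearsay.
number: -e/o → dual.

remote past, hearsay, dual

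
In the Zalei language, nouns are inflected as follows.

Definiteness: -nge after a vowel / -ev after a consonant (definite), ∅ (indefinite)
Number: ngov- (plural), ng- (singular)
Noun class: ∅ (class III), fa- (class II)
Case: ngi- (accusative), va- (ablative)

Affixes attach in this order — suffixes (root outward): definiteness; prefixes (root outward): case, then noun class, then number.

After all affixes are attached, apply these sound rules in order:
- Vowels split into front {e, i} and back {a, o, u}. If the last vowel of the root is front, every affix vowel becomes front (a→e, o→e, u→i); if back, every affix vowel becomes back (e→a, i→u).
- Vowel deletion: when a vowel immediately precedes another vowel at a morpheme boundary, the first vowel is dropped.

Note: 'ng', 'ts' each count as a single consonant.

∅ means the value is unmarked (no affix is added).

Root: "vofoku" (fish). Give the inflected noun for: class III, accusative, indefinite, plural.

ngovnguvofoku

Attach case accusative ngi- → ngivofoku.
noun class = class III: zero marking, form stays ngivofoku.
definiteness = indefinite: zero marking, form stays ngivofoku.
Attach number plural ngov- → ngovngivofoku.
Apply vowel harmony: ngovngivofoku → ngovnguvofoku.
Vowel deletion: no change.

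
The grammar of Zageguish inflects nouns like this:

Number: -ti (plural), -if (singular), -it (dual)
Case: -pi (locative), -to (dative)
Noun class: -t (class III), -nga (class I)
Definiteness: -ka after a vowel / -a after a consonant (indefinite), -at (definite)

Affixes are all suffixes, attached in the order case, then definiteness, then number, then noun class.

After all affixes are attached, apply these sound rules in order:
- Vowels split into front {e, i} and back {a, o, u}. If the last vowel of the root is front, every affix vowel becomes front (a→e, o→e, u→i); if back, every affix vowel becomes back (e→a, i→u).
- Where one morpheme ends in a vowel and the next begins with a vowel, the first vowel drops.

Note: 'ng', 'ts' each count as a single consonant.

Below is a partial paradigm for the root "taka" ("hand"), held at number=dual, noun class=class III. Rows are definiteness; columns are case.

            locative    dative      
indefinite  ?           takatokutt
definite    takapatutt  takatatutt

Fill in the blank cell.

takapukutt

Attach case locative -pi → takapi.
Attach definiteness indefinite -ka (after vowel 'i') → takapika.
Attach number dual -it → takapikait.
Attach noun class class III -t → takapikaitt.
Apply vowel harmony: takapikaitt → takapukautt.
Apply vowel deletion: takapukautt → takapukutt.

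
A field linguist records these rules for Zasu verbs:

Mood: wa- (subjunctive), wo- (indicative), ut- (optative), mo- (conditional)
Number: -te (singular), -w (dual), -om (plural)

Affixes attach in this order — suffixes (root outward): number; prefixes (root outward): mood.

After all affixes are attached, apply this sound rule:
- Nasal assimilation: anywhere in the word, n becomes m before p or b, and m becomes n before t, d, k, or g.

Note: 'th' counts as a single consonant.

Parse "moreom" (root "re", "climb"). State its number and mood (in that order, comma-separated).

plural, conditional

Segment: mo-re-om.
number: -om → plural.
mood: mo- → conditional.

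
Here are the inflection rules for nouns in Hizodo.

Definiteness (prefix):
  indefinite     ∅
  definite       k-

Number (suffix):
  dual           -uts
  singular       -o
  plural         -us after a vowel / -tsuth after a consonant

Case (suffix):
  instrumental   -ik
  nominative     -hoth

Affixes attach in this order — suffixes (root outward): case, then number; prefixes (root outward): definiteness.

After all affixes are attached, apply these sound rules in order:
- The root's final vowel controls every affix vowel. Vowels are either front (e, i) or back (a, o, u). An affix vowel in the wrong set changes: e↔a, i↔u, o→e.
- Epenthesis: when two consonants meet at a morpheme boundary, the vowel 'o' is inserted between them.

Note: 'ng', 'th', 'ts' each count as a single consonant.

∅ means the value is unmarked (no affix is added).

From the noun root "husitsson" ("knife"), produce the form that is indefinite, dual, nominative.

husitssonohothuts

Attach case nominative -hoth → husitssonhoth.
definiteness = indefinite: zero marking, form stays husitssonhoth.
Attach number dual -uts → husitssonhothuts.
Vowel harmony: no change.
Apply epenthesis: husitssonhothuts → husitssonohothuts.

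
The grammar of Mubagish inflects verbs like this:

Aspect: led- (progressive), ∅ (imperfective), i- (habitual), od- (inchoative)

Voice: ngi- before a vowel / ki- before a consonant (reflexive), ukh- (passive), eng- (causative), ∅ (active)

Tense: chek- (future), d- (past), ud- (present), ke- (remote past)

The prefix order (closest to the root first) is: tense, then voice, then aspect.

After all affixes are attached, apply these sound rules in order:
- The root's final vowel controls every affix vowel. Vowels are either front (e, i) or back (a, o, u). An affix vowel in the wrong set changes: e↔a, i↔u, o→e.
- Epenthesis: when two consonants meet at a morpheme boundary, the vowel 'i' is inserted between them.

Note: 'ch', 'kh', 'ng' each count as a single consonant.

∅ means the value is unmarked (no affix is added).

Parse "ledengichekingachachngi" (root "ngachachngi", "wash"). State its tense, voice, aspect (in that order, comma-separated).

future, causative, progressive

Segment: led-eng-chek-ngachachngi.
tense: chek- → future.
voice: eng- → causative.
aspect: led- → progressive.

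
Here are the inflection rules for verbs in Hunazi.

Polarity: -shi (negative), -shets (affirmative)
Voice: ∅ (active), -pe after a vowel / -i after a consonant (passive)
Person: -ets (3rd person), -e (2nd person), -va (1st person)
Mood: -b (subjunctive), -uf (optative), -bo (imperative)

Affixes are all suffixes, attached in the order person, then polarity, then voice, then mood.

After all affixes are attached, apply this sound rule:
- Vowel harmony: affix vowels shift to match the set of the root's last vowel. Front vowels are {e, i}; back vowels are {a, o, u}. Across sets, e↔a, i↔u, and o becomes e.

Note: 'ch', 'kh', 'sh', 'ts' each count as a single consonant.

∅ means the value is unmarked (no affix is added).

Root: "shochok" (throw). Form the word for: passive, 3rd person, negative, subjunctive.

shochokatsshupab

Attach person 3rd person -ets → shochokets.
Attach polarity negative -shi → shochoketsshi.
Attach voice passive -pe (after vowel 'i') → shochoketsshipe.
Attach mood subjunctive -b → shochoketsshipeb.
Apply vowel harmony: shochoketsshipeb → shochokatsshupab.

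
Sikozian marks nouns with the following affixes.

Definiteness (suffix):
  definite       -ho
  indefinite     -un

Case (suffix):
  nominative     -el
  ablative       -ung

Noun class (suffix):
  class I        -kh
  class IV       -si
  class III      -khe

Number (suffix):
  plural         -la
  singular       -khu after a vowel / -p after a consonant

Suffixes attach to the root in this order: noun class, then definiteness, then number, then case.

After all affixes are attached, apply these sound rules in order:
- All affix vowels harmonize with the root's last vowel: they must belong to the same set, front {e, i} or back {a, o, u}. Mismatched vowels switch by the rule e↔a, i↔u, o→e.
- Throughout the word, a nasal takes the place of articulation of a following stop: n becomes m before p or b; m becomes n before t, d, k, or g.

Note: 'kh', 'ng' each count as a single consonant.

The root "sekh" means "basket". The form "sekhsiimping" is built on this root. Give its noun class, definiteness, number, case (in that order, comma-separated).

Segment: sekh-si-un-p-ung.
noun class: -si → class IV.
definiteness: -un → indefinite.
number: -khu/p → singular.
case: -ung → ablative.

class IV, indefinite, singular, ablative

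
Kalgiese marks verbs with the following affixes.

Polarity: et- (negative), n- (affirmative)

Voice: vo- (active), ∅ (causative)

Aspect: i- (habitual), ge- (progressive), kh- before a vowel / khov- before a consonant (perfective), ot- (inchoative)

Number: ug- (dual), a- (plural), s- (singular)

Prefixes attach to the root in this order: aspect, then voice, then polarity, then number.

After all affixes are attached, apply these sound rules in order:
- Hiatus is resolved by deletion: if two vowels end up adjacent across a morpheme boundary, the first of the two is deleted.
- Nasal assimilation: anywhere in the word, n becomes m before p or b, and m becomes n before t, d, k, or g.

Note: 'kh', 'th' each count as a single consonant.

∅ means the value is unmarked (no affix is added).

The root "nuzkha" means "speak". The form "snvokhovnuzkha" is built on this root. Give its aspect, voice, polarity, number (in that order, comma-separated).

Segment: s-n-vo-khov-nuzkha.
aspect: kh/khov- → perfective.
voice: vo- → active.
polarity: n- → affirmative.
number: s- → singular.

perfective, active, affirmative, singular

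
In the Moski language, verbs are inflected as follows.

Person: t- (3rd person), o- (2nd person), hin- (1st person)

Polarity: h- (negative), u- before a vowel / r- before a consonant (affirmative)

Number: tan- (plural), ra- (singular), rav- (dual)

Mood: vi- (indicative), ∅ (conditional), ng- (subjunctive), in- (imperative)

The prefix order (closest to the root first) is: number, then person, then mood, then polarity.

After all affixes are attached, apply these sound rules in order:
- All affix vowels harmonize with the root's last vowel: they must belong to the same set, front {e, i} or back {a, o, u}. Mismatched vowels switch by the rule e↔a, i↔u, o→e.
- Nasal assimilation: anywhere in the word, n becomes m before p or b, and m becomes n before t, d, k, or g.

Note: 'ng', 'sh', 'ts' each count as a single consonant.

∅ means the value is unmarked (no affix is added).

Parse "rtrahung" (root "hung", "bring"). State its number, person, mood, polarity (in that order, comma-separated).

singular, 3rd person, conditional, affirmative

Segment: r-t-ra-hung.
number: ra- → singular.
person: t- → 3rd person.
mood: ∅ → conditional.
polarity: u/r- → affirmative.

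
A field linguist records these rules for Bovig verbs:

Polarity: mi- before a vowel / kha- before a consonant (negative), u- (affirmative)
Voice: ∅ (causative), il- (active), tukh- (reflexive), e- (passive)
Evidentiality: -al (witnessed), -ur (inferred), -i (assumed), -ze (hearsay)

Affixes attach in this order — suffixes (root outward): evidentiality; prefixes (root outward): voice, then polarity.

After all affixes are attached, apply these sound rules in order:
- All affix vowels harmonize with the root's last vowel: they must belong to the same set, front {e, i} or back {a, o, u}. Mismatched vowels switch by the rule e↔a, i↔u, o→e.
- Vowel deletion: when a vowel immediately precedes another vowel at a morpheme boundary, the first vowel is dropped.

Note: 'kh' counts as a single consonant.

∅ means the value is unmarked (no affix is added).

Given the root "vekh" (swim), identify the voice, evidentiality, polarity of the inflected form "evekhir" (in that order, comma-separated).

Segment: u-e-vekh-ur.
voice: e- → passive.
evidentiality: -ur → inferred.
polarity: u- → affirmative.

passive, inferred, affirmative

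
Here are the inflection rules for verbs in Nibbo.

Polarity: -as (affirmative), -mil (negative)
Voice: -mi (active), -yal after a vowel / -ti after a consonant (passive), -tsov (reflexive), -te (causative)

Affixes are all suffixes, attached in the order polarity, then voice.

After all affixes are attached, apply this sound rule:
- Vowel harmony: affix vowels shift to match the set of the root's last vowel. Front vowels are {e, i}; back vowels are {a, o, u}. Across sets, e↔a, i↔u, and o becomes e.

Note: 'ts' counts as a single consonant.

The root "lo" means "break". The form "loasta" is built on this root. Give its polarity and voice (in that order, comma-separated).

affirmative, causative

Segment: lo-as-te.
polarity: -as → affirmative.
voice: -te → causative.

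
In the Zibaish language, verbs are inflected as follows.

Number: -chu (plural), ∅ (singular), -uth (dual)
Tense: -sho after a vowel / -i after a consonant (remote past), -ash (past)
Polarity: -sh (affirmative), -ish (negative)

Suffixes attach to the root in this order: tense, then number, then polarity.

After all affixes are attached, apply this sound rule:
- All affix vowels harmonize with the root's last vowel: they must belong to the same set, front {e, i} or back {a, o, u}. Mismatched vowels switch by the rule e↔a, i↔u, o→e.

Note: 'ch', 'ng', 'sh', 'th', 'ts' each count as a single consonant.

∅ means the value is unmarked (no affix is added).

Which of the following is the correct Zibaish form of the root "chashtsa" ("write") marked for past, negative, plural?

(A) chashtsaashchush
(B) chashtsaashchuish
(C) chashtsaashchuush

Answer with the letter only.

Attach tense past -ash → chashtsaash.
Attach number plural -chu → chashtsaashchu.
Attach polarity negative -ish → chashtsaashchuish.
Apply vowel harmony: chashtsaashchuish → chashtsaashchuush.
So the correct form is chashtsaashchuush, option (C).
(A) chashtsaashchush is wrong: it uses affirmative instead of negative for polarity.
(B) chashtsaashchuish is wrong: it fails to apply the sound rule(s).

C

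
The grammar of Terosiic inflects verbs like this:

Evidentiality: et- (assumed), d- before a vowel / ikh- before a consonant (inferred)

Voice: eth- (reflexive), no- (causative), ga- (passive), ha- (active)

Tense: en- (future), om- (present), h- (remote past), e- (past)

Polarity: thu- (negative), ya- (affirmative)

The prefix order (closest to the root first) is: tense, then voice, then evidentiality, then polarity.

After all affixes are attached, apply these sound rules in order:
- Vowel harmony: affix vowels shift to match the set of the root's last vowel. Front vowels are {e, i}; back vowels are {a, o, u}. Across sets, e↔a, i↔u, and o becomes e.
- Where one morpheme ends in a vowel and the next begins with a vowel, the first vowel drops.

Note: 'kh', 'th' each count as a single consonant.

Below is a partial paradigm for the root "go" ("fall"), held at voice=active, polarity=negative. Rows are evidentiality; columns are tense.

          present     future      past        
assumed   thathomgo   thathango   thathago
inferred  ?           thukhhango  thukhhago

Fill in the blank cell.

Attach tense present om- → omgo.
Attach voice active ha- → haomgo.
Attach evidentiality inferred ikh- (before consonant 'h') → ikhhaomgo.
Attach polarity negative thu- → thuikhhaomgo.
Apply vowel harmony: thuikhhaomgo → thuukhhaomgo.
Apply vowel deletion: thuukhhaomgo → thukhhomgo.

thukhhomgo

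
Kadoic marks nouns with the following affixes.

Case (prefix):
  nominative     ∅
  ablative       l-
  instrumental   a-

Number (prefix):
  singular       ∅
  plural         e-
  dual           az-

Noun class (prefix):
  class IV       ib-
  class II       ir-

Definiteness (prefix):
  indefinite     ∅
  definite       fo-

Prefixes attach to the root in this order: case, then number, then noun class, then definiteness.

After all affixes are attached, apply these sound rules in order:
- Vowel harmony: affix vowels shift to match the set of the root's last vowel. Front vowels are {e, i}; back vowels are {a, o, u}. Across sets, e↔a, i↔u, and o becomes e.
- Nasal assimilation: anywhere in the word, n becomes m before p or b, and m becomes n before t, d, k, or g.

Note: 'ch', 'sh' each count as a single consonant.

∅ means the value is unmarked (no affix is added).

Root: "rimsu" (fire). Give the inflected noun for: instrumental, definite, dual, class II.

Attach case instrumental a- → arimsu.
Attach number dual az- → azarimsu.
Attach noun class class II ir- → irazarimsu.
Attach definiteness definite fo- → foirazarimsu.
Apply vowel harmony: foirazarimsu → fourazarimsu.
Nasal assimilation: no change.

fourazarimsu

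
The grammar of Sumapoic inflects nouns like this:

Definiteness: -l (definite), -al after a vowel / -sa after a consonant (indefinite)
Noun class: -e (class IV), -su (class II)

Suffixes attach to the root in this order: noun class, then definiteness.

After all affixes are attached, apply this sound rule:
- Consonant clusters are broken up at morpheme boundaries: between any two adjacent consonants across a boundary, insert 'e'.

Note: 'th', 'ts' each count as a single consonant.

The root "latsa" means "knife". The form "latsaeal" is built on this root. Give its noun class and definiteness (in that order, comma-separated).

class IV, indefinite

Segment: latsa-e-al.
noun class: -e → class IV.
definiteness: -al/sa → indefinite.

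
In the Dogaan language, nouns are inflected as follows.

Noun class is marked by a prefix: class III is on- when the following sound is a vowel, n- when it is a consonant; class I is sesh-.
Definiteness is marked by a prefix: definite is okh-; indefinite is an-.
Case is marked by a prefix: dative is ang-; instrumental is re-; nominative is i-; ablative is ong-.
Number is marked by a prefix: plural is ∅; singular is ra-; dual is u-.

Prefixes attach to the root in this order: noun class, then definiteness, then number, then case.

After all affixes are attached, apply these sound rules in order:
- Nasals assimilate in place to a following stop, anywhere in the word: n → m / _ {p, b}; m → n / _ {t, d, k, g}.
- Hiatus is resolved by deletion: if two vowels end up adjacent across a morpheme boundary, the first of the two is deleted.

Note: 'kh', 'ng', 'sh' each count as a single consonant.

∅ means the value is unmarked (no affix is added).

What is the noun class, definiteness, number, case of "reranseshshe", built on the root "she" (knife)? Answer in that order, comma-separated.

class I, indefinite, singular, instrumental

Segment: re-ra-an-sesh-she.
noun class: sesh- → class I.
definiteness: an- → indefinite.
number: ra- → singular.
case: re- → instrumental.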